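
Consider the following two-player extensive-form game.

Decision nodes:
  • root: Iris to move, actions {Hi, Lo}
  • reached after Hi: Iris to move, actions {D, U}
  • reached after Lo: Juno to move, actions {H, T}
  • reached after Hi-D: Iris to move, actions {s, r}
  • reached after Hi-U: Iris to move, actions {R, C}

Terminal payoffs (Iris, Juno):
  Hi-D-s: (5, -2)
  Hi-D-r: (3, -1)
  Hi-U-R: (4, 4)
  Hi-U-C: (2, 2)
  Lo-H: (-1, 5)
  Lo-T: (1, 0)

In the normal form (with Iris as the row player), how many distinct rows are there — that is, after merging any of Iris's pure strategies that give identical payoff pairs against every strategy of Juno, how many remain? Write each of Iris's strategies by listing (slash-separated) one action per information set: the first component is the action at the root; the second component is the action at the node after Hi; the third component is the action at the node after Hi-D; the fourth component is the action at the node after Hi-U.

5

Iris has 16 pure strategies: Hi/D/s/R, Hi/D/s/C, Hi/D/r/R, Hi/D/r/C, Hi/U/s/R, Hi/U/s/C, Hi/U/r/R, Hi/U/r/C, Lo/D/s/R, Lo/D/s/C, Lo/D/r/R, Lo/D/r/C, Lo/U/s/R, Lo/U/s/C, Lo/U/r/R, Lo/U/r/C. Columns: H, T.
{Hi/D/s/R, Hi/D/s/C} → row (5,-2) (5,-2)
{Hi/D/r/R, Hi/D/r/C} → row (3,-1) (3,-1)
{Hi/U/s/R, Hi/U/r/R} → row (4,4) (4,4)
{Hi/U/s/C, Hi/U/r/C} → row (2,2) (2,2)
{Lo/D/s/R, Lo/D/s/C, Lo/D/r/R, Lo/D/r/C, Lo/U/s/R, Lo/U/s/C, Lo/U/r/R, Lo/U/r/C} → row (-1,5) (1,0)
That's 5 distinct rows out of 16 strategies.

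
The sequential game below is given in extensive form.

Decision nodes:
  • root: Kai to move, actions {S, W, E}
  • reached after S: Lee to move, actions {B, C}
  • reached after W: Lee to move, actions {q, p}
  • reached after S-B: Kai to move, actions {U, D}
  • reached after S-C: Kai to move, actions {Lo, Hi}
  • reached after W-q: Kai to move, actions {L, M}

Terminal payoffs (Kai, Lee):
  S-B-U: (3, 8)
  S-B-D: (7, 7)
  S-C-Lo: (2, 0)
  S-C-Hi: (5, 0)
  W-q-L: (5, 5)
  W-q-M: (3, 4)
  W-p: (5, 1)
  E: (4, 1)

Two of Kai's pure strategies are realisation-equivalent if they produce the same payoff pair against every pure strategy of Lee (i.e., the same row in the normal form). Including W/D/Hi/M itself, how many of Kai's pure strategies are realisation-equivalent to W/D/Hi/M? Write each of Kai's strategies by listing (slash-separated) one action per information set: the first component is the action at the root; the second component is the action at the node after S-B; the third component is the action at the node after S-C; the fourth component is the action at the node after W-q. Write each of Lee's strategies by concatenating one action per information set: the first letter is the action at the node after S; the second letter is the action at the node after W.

Row for W/D/Hi/M (columns Bq, Bp, Cq, Cp): (3,4) (5,1) (3,4) (5,1).
Under W/D/Hi/M, Kai's choice at the node after S-B and at the node after S-C can never be reached regardless of what Lee does, so varying those choices leaves every outcome unchanged.
Holding the reachable choices fixed and varying the unreachable ones freely already gives 2 × 2 = 4 equivalent strategies.
No other strategy reproduces this row, so those 4 are the full class: W/U/Lo/M, W/U/Hi/M, W/D/Lo/M, W/D/Hi/M.

4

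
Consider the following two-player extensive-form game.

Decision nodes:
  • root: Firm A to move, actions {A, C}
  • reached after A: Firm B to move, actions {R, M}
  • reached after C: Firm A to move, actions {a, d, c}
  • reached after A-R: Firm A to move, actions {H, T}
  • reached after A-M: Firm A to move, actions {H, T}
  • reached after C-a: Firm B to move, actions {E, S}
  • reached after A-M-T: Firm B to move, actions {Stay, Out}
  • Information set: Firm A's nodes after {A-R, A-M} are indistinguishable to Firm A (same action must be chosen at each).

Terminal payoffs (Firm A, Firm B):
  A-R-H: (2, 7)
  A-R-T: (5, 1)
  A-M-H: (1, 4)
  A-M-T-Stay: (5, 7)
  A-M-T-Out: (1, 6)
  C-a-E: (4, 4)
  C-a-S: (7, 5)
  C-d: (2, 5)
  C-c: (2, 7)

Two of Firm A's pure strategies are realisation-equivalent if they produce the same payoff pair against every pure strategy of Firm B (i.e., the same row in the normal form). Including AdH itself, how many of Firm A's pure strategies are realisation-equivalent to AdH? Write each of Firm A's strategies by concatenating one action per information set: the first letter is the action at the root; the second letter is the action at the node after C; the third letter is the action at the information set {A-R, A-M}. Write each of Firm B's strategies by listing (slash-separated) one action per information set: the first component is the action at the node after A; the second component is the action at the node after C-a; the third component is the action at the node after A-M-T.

3

Row for AdH (columns R/E/Stay, R/E/Out, R/S/Stay, R/S/Out, M/E/Stay, M/E/Out, M/S/Stay, M/S/Out): (2,7) (2,7) (2,7) (2,7) (1,4) (1,4) (1,4) (1,4).
Under AdH, Firm A's choice at the node after C can never be reached regardless of what Firm B does, so varying those choices leaves every outcome unchanged.
Holding the reachable choices fixed and varying the unreachable one freely already gives 3 equivalent strategies.
No other strategy reproduces this row, so those 3 are the full class: AaH, AdH, AcH.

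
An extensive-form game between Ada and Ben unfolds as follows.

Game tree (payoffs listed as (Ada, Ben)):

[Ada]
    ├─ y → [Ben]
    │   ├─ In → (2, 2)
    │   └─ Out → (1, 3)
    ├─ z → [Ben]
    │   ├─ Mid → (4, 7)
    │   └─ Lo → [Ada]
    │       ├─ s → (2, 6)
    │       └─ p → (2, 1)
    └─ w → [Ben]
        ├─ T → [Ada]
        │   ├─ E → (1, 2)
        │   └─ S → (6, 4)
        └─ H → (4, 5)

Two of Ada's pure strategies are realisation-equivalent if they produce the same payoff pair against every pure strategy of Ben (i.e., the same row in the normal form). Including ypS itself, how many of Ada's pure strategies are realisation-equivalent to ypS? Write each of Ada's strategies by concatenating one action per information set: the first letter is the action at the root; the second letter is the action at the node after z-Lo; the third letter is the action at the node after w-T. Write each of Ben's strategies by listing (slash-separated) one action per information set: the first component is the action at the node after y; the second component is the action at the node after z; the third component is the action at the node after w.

Row for ypS (columns In/Mid/T, In/Mid/H, In/Lo/T, In/Lo/H, Out/Mid/T, Out/Mid/H, Out/Lo/T, Out/Lo/H): (2,2) (2,2) (2,2) (2,2) (1,3) (1,3) (1,3) (1,3).
Under ypS, Ada's choice at the node after z-Lo and at the node after w-T can never be reached regardless of what Ben does, so varying those choices leaves every outcome unchanged.
Holding the reachable choices fixed and varying the unreachable ones freely already gives 2 × 2 = 4 equivalent strategies.
No other strategy reproduces this row, so those 4 are the full class: ysE, ysS, ypE, ypS.

4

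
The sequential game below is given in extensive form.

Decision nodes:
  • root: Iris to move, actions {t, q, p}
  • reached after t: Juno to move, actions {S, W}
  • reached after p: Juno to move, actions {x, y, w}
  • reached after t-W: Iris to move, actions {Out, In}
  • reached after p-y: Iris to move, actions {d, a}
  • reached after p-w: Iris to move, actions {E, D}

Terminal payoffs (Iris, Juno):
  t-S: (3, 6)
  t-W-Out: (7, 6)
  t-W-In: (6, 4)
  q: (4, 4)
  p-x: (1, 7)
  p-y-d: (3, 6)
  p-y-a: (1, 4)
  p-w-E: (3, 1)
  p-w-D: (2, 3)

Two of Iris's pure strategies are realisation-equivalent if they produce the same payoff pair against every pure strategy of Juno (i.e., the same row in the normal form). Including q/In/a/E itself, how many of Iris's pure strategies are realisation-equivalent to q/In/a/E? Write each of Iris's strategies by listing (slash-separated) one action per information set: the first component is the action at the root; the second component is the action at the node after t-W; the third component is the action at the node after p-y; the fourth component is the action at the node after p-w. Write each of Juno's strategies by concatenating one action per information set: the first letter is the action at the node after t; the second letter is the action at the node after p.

8

Row for q/In/a/E (columns Sx, Sy, Sw, Wx, Wy, Ww): (4,4) (4,4) (4,4) (4,4) (4,4) (4,4).
Under q/In/a/E, Iris's choice at the node after t-W and at the node after p-y and at the node after p-w can never be reached regardless of what Juno does, so varying those choices leaves every outcome unchanged.
Holding the reachable choices fixed and varying the unreachable ones freely already gives 2 × 2 × 2 = 8 equivalent strategies.
No other strategy reproduces this row, so those 8 are the full class: q/Out/d/E, q/Out/d/D, q/Out/a/E, q/Out/a/D, q/In/d/E, q/In/d/D, q/In/a/E, q/In/a/D.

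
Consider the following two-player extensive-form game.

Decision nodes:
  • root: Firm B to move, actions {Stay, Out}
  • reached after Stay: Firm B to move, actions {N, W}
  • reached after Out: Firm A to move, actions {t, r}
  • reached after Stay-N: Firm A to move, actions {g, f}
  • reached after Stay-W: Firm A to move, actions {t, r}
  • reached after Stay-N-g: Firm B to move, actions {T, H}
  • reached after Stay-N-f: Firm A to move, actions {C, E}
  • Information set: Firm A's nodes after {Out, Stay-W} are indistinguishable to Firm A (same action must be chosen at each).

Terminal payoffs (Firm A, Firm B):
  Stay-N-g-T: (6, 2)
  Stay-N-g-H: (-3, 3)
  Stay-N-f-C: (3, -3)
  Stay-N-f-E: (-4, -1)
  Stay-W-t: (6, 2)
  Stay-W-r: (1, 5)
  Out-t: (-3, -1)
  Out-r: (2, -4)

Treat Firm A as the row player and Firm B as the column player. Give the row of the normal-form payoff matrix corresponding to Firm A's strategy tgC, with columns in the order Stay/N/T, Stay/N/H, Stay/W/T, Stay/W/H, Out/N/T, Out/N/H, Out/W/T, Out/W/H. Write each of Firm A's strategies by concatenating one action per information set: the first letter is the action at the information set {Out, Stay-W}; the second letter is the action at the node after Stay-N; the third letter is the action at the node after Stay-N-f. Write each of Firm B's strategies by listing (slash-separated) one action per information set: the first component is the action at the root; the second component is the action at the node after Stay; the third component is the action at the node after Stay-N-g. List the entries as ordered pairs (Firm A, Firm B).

vs Stay/N/T: Firm B plays Stay → Firm B plays N at [Stay] → Firm A plays g at [Stay-N] → Firm B plays T at [Stay-N-g] → (6, 2)
vs Stay/N/H: Firm B plays Stay → Firm B plays N at [Stay] → Firm A plays g at [Stay-N] → Firm B plays H at [Stay-N-g] → (-3, 3)
vs Stay/W/T: Firm B plays Stay → Firm B plays W at [Stay] → Firm A plays t at [Stay-W] → (6, 2)
vs Stay/W/H: Firm B plays Stay → Firm B plays W at [Stay] → Firm A plays t at [Stay-W] → (6, 2)
vs Out/N/T: Firm B plays Out → Firm A plays t at [Out] → (-3, -1)
vs Out/N/H: Firm B plays Out → Firm A plays t at [Out] → (-3, -1)
vs Out/W/T: Firm B plays Out → Firm A plays t at [Out] → (-3, -1)
vs Out/W/H: Firm B plays Out → Firm A plays t at [Out] → (-3, -1)

(6,2) (-3,3) (6,2) (6,2) (-3,-1) (-3,-1) (-3,-1) (-3,-1)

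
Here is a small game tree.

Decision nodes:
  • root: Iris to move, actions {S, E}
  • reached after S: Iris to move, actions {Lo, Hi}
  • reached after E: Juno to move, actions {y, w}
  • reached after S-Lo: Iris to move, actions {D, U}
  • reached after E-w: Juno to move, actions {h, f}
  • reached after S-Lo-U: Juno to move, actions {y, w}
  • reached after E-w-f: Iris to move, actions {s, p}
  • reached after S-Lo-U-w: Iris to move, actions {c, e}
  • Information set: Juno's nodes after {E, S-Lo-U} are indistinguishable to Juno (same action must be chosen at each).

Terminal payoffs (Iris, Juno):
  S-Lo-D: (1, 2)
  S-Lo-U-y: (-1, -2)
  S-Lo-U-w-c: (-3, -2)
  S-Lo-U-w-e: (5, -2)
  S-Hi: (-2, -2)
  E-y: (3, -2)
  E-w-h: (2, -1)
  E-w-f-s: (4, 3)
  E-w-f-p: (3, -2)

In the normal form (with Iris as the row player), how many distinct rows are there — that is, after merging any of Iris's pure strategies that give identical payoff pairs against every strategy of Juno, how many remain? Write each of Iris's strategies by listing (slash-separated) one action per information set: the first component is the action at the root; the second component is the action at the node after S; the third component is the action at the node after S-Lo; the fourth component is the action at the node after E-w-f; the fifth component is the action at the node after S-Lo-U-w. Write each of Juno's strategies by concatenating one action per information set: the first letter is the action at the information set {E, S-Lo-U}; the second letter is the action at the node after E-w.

6

Iris has 32 pure strategies: S/Lo/D/s/c, S/Lo/D/s/e, S/Lo/D/p/c, S/Lo/D/p/e, S/Lo/U/s/c, S/Lo/U/s/e, S/Lo/U/p/c, S/Lo/U/p/e, S/Hi/D/s/c, S/Hi/D/s/e, S/Hi/D/p/c, S/Hi/D/p/e, S/Hi/U/s/c, S/Hi/U/s/e, S/Hi/U/p/c, S/Hi/U/p/e, E/Lo/D/s/c, E/Lo/D/s/e, E/Lo/D/p/c, E/Lo/D/p/e, E/Lo/U/s/c, E/Lo/U/s/e, E/Lo/U/p/c, E/Lo/U/p/e, E/Hi/D/s/c, E/Hi/D/s/e, E/Hi/D/p/c, E/Hi/D/p/e, E/Hi/U/s/c, E/Hi/U/s/e, E/Hi/U/p/c, E/Hi/U/p/e. Columns: yh, yf, wh, wf.
{S/Lo/D/s/c, S/Lo/D/s/e, S/Lo/D/p/c, S/Lo/D/p/e} → row (1,2) (1,2) (1,2) (1,2)
{S/Lo/U/s/c, S/Lo/U/p/c} → row (-1,-2) (-1,-2) (-3,-2) (-3,-2)
{S/Lo/U/s/e, S/Lo/U/p/e} → row (-1,-2) (-1,-2) (5,-2) (5,-2)
{S/Hi/D/s/c, S/Hi/D/s/e, S/Hi/D/p/c, S/Hi/D/p/e, S/Hi/U/s/c, S/Hi/U/s/e, S/Hi/U/p/c, S/Hi/U/p/e} → row (-2,-2) (-2,-2) (-2,-2) (-2,-2)
{E/Lo/D/s/c, E/Lo/D/s/e, E/Lo/U/s/c, E/Lo/U/s/e, E/Hi/D/s/c, E/Hi/D/s/e, E/Hi/U/s/c, E/Hi/U/s/e} → row (3,-2) (3,-2) (2,-1) (4,3)
{E/Lo/D/p/c, E/Lo/D/p/e, E/Lo/U/p/c, E/Lo/U/p/e, E/Hi/D/p/c, E/Hi/D/p/e, E/Hi/U/p/c, E/Hi/U/p/e} → row (3,-2) (3,-2) (2,-1) (3,-2)
That's 6 distinct rows out of 32 strategies.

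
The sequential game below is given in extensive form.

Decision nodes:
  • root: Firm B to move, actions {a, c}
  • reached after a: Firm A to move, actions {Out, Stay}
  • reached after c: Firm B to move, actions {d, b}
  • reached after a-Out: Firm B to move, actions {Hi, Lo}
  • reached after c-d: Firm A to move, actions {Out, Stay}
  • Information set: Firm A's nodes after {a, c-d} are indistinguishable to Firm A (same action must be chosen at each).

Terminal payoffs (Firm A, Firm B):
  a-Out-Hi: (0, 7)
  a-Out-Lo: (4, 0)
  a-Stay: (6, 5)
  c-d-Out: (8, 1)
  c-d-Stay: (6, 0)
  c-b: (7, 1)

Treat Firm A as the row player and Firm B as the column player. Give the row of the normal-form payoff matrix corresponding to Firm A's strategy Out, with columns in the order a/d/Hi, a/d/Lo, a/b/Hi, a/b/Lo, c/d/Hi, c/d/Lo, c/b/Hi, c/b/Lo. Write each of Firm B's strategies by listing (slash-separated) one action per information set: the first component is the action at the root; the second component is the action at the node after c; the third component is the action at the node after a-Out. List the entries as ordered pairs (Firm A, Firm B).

(0,7) (4,0) (0,7) (4,0) (8,1) (8,1) (7,1) (7,1)

vs a/d/Hi: Firm B plays a → Firm A plays Out at [a] → Firm B plays Hi at [a-Out] → (0, 7)
vs a/d/Lo: Firm B plays a → Firm A plays Out at [a] → Firm B plays Lo at [a-Out] → (4, 0)
vs a/b/Hi: Firm B plays a → Firm A plays Out at [a] → Firm B plays Hi at [a-Out] → (0, 7)
vs a/b/Lo: Firm B plays a → Firm A plays Out at [a] → Firm B plays Lo at [a-Out] → (4, 0)
vs c/d/Hi: Firm B plays c → Firm B plays d at [c] → Firm A plays Out at [c-d] → (8, 1)
vs c/d/Lo: Firm B plays c → Firm B plays d at [c] → Firm A plays Out at [c-d] → (8, 1)
vs c/b/Hi: Firm B plays c → Firm B plays b at [c] → (7, 1)
vs c/b/Lo: Firm B plays c → Firm B plays b at [c] → (7, 1)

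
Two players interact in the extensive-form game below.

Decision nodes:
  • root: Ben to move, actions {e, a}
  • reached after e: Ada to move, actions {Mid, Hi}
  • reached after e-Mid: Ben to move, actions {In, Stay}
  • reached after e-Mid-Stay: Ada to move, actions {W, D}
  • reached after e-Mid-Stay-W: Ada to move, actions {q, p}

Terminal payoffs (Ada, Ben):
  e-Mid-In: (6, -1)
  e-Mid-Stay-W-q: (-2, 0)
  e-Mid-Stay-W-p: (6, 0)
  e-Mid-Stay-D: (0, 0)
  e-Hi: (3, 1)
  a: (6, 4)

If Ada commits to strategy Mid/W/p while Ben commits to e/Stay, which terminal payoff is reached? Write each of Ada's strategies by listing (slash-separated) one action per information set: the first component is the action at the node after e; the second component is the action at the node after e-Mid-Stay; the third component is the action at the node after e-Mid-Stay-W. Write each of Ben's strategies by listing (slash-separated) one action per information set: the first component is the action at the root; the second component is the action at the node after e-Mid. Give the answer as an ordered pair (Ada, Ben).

Trace the play path from the root:
  Ben plays e
  Ada plays Mid at [e]
  Ben plays Stay at [e-Mid]
  Ada plays W at [e-Mid-Stay]
  Ada plays p at [e-Mid-Stay-W]
→ terminal payoff (6, 0).

(6, 0)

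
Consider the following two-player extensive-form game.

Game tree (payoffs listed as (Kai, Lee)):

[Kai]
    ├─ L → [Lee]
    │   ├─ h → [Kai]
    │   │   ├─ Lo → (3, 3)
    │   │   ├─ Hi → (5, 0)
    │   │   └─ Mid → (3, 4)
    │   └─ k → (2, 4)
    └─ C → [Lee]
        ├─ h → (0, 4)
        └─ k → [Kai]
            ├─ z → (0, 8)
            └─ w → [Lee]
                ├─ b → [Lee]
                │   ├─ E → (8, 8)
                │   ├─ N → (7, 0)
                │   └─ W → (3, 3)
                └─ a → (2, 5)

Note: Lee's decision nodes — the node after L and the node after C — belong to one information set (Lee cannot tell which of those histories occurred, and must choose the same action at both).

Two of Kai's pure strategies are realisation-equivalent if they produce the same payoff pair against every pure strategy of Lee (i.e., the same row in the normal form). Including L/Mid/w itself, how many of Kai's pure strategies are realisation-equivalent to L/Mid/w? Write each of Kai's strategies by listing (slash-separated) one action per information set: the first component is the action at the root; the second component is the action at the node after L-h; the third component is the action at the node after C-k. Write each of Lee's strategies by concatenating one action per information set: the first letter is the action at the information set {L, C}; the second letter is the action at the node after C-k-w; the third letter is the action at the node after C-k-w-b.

2

Row for L/Mid/w (columns hbE, hbN, hbW, haE, haN, haW, kbE, kbN, kbW, kaE, kaN, kaW): (3,4) (3,4) (3,4) (3,4) (3,4) (3,4) (2,4) (2,4) (2,4) (2,4) (2,4) (2,4).
Under L/Mid/w, Kai's choice at the node after C-k can never be reached regardless of what Lee does, so varying those choices leaves every outcome unchanged.
Holding the reachable choices fixed and varying the unreachable one freely already gives 2 equivalent strategies.
No other strategy reproduces this row, so those 2 are the full class: L/Mid/z, L/Mid/w.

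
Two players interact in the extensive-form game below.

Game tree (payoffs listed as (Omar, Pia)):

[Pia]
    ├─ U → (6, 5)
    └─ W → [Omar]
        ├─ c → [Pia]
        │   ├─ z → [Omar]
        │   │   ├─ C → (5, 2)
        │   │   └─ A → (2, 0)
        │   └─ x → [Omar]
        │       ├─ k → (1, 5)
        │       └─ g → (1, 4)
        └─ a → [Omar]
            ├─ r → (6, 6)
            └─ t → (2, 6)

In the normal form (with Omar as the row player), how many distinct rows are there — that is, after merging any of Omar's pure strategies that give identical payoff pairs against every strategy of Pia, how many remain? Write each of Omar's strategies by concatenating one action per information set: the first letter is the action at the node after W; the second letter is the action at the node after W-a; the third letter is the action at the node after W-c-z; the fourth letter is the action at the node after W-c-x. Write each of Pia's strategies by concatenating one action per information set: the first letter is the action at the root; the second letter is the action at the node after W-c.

Omar has 16 pure strategies: crCk, crCg, crAk, crAg, ctCk, ctCg, ctAk, ctAg, arCk, arCg, arAk, arAg, atCk, atCg, atAk, atAg. Columns: Uz, Ux, Wz, Wx.
{crCk, ctCk} → row (6,5) (6,5) (5,2) (1,5)
{crCg, ctCg} → row (6,5) (6,5) (5,2) (1,4)
{crAk, ctAk} → row (6,5) (6,5) (2,0) (1,5)
{crAg, ctAg} → row (6,5) (6,5) (2,0) (1,4)
{arCk, arCg, arAk, arAg} → row (6,5) (6,5) (6,6) (6,6)
{atCk, atCg, atAk, atAg} → row (6,5) (6,5) (2,6) (2,6)
That's 6 distinct rows out of 16 strategies.

6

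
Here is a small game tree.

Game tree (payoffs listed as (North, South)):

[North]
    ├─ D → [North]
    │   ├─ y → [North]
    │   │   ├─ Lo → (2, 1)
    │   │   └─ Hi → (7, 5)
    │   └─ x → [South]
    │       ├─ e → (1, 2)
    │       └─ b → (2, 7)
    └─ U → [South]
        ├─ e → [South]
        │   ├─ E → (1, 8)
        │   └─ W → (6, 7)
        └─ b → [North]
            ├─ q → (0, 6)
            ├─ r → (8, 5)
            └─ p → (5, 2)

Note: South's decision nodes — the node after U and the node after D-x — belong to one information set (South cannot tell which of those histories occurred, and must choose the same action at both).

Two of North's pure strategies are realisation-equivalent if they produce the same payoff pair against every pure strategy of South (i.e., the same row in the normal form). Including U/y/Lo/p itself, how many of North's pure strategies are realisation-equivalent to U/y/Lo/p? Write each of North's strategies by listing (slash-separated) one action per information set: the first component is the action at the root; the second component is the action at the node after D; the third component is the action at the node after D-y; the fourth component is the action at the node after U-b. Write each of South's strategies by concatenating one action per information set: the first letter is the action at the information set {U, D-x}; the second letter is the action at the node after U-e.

Row for U/y/Lo/p (columns eE, eW, bE, bW): (1,8) (6,7) (5,2) (5,2).
Under U/y/Lo/p, North's choice at the node after D and at the node after D-y can never be reached regardless of what South does, so varying those choices leaves every outcome unchanged.
Holding the reachable choices fixed and varying the unreachable ones freely already gives 2 × 2 = 4 equivalent strategies.
No other strategy reproduces this row, so those 4 are the full class: U/y/Lo/p, U/y/Hi/p, U/x/Lo/p, U/x/Hi/p.

4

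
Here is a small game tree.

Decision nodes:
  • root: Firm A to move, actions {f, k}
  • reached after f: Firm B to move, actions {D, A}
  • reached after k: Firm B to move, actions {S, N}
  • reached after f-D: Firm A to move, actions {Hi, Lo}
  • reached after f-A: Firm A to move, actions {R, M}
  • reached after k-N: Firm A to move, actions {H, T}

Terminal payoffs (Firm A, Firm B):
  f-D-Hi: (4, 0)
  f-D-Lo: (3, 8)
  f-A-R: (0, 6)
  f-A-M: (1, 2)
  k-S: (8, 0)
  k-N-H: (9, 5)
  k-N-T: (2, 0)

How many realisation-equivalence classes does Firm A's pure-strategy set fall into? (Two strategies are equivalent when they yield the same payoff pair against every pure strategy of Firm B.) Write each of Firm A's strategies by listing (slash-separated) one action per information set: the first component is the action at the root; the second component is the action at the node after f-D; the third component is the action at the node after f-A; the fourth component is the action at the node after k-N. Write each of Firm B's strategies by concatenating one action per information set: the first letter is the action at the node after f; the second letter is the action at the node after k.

Firm A has 16 pure strategies: f/Hi/R/H, f/Hi/R/T, f/Hi/M/H, f/Hi/M/T, f/Lo/R/H, f/Lo/R/T, f/Lo/M/H, f/Lo/M/T, k/Hi/R/H, k/Hi/R/T, k/Hi/M/H, k/Hi/M/T, k/Lo/R/H, k/Lo/R/T, k/Lo/M/H, k/Lo/M/T. Columns: DS, DN, AS, AN.
{f/Hi/R/H, f/Hi/R/T} → row (4,0) (4,0) (0,6) (0,6)
{f/Hi/M/H, f/Hi/M/T} → row (4,0) (4,0) (1,2) (1,2)
{f/Lo/R/H, f/Lo/R/T} → row (3,8) (3,8) (0,6) (0,6)
{f/Lo/M/H, f/Lo/M/T} → row (3,8) (3,8) (1,2) (1,2)
{k/Hi/R/H, k/Hi/M/H, k/Lo/R/H, k/Lo/M/H} → row (8,0) (9,5) (8,0) (9,5)
{k/Hi/R/T, k/Hi/M/T, k/Lo/R/T, k/Lo/M/T} → row (8,0) (2,0) (8,0) (2,0)
That's 6 distinct rows out of 16 strategies.

6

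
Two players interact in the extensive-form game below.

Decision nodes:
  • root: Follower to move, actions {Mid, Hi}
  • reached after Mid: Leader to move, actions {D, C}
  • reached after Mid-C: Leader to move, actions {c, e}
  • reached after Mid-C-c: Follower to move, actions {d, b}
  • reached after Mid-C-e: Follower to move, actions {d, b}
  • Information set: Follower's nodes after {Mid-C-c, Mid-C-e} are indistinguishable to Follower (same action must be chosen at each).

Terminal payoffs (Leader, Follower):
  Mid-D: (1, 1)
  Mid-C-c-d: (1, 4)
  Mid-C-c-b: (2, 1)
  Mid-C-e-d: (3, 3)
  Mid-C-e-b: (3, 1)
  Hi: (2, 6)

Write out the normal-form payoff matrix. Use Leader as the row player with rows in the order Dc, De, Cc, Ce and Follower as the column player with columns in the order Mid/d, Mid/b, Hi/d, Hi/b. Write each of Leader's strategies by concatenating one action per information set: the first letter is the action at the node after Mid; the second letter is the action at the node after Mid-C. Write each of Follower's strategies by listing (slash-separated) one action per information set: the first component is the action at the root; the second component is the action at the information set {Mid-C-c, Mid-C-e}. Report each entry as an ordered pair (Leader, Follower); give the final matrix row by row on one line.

Dc: (1,1) (1,1) (2,6) (2,6) | De: (1,1) (1,1) (2,6) (2,6) | Cc: (1,4) (2,1) (2,6) (2,6) | Ce: (3,3) (3,1) (2,6) (2,6)

        Mid/d    Mid/b     Hi/d     Hi/b
  Dc    (1,1)    (1,1)    (2,6)    (2,6)
  De    (1,1)    (1,1)    (2,6)    (2,6)
  Cc    (1,4)    (2,1)    (2,6)    (2,6)
  Ce    (3,3)    (3,1)    (2,6)    (2,6)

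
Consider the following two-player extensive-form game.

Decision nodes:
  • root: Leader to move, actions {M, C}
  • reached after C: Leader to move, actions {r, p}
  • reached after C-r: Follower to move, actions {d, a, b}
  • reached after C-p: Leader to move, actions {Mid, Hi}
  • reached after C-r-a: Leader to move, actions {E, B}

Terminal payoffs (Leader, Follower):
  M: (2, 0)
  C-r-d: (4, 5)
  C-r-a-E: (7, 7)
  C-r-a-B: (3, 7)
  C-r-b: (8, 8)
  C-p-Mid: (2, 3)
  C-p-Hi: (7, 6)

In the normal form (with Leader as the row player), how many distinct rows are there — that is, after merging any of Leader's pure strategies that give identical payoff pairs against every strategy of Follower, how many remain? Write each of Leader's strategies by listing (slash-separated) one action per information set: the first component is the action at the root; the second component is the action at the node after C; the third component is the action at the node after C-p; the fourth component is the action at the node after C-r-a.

5

Leader has 16 pure strategies: M/r/Mid/E, M/r/Mid/B, M/r/Hi/E, M/r/Hi/B, M/p/Mid/E, M/p/Mid/B, M/p/Hi/E, M/p/Hi/B, C/r/Mid/E, C/r/Mid/B, C/r/Hi/E, C/r/Hi/B, C/p/Mid/E, C/p/Mid/B, C/p/Hi/E, C/p/Hi/B. Columns: d, a, b.
{M/r/Mid/E, M/r/Mid/B, M/r/Hi/E, M/r/Hi/B, M/p/Mid/E, M/p/Mid/B, M/p/Hi/E, M/p/Hi/B} → row (2,0) (2,0) (2,0)
{C/r/Mid/E, C/r/Hi/E} → row (4,5) (7,7) (8,8)
{C/r/Mid/B, C/r/Hi/B} → row (4,5) (3,7) (8,8)
{C/p/Mid/E, C/p/Mid/B} → row (2,3) (2,3) (2,3)
{C/p/Hi/E, C/p/Hi/B} → row (7,6) (7,6) (7,6)
That's 5 distinct rows out of 16 strategies.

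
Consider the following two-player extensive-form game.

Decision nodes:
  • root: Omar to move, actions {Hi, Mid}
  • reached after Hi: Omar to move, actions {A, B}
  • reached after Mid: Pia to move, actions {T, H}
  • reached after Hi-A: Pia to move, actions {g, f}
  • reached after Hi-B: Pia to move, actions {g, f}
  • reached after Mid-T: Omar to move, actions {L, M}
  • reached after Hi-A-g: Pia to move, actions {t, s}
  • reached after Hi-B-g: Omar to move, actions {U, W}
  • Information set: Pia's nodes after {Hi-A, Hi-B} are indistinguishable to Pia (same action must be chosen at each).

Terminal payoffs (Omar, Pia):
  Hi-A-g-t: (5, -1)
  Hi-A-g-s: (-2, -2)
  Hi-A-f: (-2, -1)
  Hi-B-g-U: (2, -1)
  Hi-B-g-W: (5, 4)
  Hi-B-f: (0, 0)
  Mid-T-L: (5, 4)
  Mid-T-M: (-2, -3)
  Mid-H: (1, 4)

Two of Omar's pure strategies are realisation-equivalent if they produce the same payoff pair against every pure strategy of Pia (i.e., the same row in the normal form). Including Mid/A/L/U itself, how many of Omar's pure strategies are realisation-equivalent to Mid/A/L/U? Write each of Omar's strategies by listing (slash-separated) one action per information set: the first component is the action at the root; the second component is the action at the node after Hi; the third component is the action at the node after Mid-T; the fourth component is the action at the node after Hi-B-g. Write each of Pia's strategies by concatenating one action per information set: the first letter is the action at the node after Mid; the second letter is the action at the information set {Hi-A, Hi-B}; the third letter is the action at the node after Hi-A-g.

4

Row for Mid/A/L/U (columns Tgt, Tgs, Tft, Tfs, Hgt, Hgs, Hft, Hfs): (5,4) (5,4) (5,4) (5,4) (1,4) (1,4) (1,4) (1,4).
Under Mid/A/L/U, Omar's choice at the node after Hi and at the node after Hi-B-g can never be reached regardless of what Pia does, so varying those choices leaves every outcome unchanged.
Holding the reachable choices fixed and varying the unreachable ones freely already gives 2 × 2 = 4 equivalent strategies.
No other strategy reproduces this row, so those 4 are the full class: Mid/A/L/U, Mid/A/L/W, Mid/B/L/U, Mid/B/L/W.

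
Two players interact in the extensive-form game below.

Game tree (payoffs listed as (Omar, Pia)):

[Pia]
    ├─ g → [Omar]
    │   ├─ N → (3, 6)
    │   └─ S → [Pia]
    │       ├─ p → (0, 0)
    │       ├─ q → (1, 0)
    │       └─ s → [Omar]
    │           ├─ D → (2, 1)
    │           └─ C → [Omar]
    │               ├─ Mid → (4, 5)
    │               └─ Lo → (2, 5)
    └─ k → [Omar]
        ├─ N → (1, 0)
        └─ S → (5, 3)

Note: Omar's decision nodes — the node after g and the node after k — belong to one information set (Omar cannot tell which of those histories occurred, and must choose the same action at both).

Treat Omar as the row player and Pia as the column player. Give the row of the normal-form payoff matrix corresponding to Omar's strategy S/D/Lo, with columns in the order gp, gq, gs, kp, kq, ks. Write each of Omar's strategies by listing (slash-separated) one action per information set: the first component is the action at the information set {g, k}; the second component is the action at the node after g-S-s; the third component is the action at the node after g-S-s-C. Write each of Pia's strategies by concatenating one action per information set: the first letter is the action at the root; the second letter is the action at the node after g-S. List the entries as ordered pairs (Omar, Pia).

vs gp: Pia plays g → Omar plays S at [g] → Pia plays p at [g-S] → (0, 0)
vs gq: Pia plays g → Omar plays S at [g] → Pia plays q at [g-S] → (1, 0)
vs gs: Pia plays g → Omar plays S at [g] → Pia plays s at [g-S] → Omar plays D at [g-S-s] → (2, 1)
vs kp: Pia plays k → Omar plays S at [k] → (5, 3)
vs kq: Pia plays k → Omar plays S at [k] → (5, 3)
vs ks: Pia plays k → Omar plays S at [k] → (5, 3)

(0,0) (1,0) (2,1) (5,3) (5,3) (5,3)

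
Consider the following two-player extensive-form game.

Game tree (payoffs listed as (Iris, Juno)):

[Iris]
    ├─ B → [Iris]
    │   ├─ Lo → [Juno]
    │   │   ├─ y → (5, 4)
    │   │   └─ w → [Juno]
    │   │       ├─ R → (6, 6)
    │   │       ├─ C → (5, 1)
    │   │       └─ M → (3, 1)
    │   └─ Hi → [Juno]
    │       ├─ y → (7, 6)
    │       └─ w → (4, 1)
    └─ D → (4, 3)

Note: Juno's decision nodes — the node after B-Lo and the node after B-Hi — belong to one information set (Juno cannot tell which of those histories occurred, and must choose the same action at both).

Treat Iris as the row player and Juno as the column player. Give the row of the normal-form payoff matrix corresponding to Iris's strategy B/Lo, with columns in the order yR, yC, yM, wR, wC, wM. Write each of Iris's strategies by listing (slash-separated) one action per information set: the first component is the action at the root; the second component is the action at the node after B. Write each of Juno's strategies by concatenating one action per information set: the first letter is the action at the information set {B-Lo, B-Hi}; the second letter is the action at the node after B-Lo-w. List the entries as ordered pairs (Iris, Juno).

vs yR: Iris plays B → Iris plays Lo at [B] → Juno plays y at [B-Lo] → (5, 4)
vs yC: Iris plays B → Iris plays Lo at [B] → Juno plays y at [B-Lo] → (5, 4)
vs yM: Iris plays B → Iris plays Lo at [B] → Juno plays y at [B-Lo] → (5, 4)
vs wR: Iris plays B → Iris plays Lo at [B] → Juno plays w at [B-Lo] → Juno plays R at [B-Lo-w] → (6, 6)
vs wC: Iris plays B → Iris plays Lo at [B] → Juno plays w at [B-Lo] → Juno plays C at [B-Lo-w] → (5, 1)
vs wM: Iris plays B → Iris plays Lo at [B] → Juno plays w at [B-Lo] → Juno plays M at [B-Lo-w] → (3, 1)

(5,4) (5,4) (5,4) (6,6) (5,1) (3,1)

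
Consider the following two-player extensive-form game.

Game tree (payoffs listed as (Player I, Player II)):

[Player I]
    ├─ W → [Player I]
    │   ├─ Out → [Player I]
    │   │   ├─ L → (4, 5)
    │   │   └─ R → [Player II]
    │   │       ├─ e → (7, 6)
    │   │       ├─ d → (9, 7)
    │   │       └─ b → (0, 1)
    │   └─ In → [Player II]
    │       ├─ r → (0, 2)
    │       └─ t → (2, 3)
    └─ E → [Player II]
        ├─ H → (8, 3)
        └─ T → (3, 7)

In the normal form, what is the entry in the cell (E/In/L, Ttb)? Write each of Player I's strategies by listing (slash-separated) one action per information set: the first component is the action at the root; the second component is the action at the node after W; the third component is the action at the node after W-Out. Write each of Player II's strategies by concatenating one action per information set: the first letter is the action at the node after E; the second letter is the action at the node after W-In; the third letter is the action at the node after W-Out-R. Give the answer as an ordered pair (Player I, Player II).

Trace the play path from the root:
  Player I plays E
  Player II plays T at [E]
→ terminal payoff (3, 7).
(Player I's choice at the node after W is never reached on this path, so it doesn't affect the outcome.)

(3, 7)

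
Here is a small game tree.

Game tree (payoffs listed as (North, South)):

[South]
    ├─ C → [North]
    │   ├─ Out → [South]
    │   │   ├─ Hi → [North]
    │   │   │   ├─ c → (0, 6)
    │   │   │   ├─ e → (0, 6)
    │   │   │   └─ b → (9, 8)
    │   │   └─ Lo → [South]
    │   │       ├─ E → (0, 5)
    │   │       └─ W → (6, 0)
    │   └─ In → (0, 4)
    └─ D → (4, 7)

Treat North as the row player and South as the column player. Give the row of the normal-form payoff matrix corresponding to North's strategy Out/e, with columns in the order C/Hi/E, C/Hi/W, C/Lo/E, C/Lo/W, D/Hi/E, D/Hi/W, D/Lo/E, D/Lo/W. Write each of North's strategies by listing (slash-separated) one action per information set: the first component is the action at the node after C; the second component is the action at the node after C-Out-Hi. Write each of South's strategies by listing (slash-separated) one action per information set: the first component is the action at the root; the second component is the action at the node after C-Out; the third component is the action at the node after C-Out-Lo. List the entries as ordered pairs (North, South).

(0,6) (0,6) (0,5) (6,0) (4,7) (4,7) (4,7) (4,7)

vs C/Hi/E: South plays C → North plays Out at [C] → South plays Hi at [C-Out] → North plays e at [C-Out-Hi] → (0, 6)
vs C/Hi/W: South plays C → North plays Out at [C] → South plays Hi at [C-Out] → North plays e at [C-Out-Hi] → (0, 6)
vs C/Lo/E: South plays C → North plays Out at [C] → South plays Lo at [C-Out] → South plays E at [C-Out-Lo] → (0, 5)
vs C/Lo/W: South plays C → North plays Out at [C] → South plays Lo at [C-Out] → South plays W at [C-Out-Lo] → (6, 0)
vs D/Hi/E: South plays D → (4, 7)
vs D/Hi/W: South plays D → (4, 7)
vs D/Lo/E: South plays D → (4, 7)
vs D/Lo/W: South plays D → (4, 7)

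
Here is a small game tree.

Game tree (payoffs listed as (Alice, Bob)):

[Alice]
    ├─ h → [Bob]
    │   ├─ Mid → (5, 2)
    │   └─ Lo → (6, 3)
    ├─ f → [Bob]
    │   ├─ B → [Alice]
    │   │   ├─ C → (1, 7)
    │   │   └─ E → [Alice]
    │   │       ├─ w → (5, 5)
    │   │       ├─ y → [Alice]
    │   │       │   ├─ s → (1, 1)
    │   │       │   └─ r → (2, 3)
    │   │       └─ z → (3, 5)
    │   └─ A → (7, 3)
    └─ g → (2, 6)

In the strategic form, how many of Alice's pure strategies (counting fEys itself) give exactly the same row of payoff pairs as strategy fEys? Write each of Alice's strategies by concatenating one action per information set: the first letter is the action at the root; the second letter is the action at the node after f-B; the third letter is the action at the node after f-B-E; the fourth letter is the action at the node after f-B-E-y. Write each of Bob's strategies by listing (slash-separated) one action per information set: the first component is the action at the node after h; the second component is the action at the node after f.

1

Row for fEys (columns Mid/B, Mid/A, Lo/B, Lo/A): (1,1) (7,3) (1,1) (7,3).
Every one of Alice's information sets is on the play path for some reply by Bob when Alice follows fEys.
Changing the action at any of them therefore changes at least one column, so only fEys itself gives this row.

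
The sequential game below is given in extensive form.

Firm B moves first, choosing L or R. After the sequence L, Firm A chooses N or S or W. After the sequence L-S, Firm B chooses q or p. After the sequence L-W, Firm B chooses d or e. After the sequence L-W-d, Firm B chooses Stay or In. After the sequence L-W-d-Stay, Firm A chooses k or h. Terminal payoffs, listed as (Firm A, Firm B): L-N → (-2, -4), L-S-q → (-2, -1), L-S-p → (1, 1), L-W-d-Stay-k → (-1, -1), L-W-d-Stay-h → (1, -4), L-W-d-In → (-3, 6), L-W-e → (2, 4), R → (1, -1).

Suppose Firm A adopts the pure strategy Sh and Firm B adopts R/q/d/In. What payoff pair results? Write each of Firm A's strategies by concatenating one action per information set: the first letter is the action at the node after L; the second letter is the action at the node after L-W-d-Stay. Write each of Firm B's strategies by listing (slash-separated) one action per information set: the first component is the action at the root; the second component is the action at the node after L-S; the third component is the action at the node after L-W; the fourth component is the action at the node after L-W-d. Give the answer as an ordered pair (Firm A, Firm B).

(1, -1)

Trace the play path from the root:
  Firm B plays R
→ terminal payoff (1, -1).
(Firm A's choice at the node after L is never reached on this path, so it doesn't affect the outcome.)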